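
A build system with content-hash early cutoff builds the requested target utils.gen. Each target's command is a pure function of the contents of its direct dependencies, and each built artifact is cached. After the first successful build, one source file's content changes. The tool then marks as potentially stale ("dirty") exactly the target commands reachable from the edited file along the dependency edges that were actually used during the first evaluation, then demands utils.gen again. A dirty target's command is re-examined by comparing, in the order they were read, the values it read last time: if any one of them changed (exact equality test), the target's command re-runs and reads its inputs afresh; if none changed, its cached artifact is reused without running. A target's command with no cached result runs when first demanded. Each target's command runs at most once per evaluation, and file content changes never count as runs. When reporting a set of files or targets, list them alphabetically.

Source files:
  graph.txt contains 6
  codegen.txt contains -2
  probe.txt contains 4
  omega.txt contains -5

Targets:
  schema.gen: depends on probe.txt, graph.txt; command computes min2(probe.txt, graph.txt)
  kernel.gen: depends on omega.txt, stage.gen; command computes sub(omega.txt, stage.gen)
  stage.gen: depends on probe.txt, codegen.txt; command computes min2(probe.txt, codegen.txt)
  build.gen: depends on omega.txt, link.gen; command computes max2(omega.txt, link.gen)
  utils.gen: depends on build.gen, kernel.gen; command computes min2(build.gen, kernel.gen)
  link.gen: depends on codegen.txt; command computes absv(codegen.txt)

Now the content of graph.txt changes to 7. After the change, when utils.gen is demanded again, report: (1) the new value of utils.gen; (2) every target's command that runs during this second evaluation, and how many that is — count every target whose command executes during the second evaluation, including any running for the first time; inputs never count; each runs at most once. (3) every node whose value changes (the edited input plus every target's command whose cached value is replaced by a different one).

New value of utils.gen: -3.
Target commands that run: none — 0 in total.
Values that change: graph.txt.
Key observation: graph.txt is never demanded by the output, so the edit triggers no recomputation at all.

First evaluation (everything demanded from the output):
  link.gen = absv(-2) = 2
  build.gen = max2(-5, 2) = 2
  stage.gen = min2(4, -2) = -2
  kernel.gen = sub(-5, -2) = -3
  utils.gen = min2(2, -3) = -3

Propagation after the edit:
  graph.txt feeds no computation that the output demands — nothing is marked dirty and nothing runs.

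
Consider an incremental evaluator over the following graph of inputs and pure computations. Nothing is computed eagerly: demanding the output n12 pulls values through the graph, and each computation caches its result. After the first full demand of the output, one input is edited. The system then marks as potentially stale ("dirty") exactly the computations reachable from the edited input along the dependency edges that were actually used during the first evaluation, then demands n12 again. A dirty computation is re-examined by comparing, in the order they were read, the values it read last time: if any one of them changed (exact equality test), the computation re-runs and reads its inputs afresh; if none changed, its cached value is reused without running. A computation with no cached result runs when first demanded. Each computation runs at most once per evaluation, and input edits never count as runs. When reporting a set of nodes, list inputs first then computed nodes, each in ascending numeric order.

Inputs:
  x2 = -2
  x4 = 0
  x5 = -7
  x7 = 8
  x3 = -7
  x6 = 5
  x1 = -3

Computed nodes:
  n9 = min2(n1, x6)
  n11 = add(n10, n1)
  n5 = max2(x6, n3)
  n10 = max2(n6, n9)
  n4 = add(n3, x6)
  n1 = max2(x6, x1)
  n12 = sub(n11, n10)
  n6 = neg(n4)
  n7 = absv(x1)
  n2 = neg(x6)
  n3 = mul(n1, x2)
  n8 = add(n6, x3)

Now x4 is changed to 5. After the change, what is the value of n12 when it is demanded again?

n12 now evaluates to 5.
The important point: nothing the output needs ever reads x4, so the edit is invisible to it.

Initial pass — values computed on the first demand:
  n1 = max2(5, -3) = 5
  n3 = mul(5, -2) = -10
  n4 = add(-10, 5) = -5
  n6 = neg(-5) = 5
  n9 = min2(5, 5) = 5
  n10 = max2(5, 5) = 5
  n11 = add(5, 5) = 10
  n12 = sub(10, 5) = 5

Second demand — change propagation:
  no demanded computation ever read x4, so the edit dirties nothing and nothing runs.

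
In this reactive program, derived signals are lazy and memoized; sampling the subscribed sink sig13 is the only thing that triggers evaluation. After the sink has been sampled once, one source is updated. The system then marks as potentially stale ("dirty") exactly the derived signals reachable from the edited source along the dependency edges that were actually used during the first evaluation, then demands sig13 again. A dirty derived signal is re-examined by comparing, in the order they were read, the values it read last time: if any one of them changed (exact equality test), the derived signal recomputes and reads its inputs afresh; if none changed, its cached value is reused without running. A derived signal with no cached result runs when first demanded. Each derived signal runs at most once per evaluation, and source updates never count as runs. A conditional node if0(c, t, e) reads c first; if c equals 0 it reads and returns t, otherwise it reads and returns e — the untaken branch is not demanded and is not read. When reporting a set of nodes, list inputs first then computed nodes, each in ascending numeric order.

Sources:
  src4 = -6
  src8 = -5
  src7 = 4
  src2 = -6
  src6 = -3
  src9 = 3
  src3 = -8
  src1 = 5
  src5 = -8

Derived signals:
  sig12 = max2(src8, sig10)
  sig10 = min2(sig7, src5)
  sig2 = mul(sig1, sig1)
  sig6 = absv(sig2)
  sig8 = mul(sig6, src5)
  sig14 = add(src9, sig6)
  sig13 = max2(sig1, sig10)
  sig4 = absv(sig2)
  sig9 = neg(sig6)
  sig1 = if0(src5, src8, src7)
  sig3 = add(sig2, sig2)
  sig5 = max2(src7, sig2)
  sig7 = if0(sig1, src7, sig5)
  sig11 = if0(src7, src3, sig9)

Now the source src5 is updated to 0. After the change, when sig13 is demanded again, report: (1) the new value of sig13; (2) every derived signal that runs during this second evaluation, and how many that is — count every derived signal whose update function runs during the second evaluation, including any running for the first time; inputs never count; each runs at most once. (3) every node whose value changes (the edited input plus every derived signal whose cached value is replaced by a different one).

Demanding sig13 again yields 0.
6 derived signals run: sig1, sig2, sig5, sig7, sig10, sig13.
The nodes whose values change: src5, sig1, sig2, sig5, sig7, sig10, sig13.

First demand of the output computes:
  sig1 = if0(src5=-8 -> else branch src7) = 4
  sig2 = mul(4, 4) = 16
  sig5 = max2(4, 16) = 16
  sig7 = if0(sig1=4 -> else branch sig5) = 16
  sig10 = min2(16, -8) = -8
  sig13 = max2(4, -8) = 4

After the edit, cleaning proceeds:
  sig1: a read changed (src5 -8->0) — executes, giving -5.
  sig2: a read changed (sig1 4->-5; sig1 4->-5) — executes, giving 25.
  sig5: a read changed (sig2 16->25) — executes, giving 25.
  sig7: a read changed (sig1 4->-5; sig5 16->25) — executes, giving 25.
  sig10: a read changed (sig7 16->25; src5 -8->0) — executes, giving 0.
  sig13: a read changed (sig1 4->-5; sig10 -8->0) — executes, giving 0.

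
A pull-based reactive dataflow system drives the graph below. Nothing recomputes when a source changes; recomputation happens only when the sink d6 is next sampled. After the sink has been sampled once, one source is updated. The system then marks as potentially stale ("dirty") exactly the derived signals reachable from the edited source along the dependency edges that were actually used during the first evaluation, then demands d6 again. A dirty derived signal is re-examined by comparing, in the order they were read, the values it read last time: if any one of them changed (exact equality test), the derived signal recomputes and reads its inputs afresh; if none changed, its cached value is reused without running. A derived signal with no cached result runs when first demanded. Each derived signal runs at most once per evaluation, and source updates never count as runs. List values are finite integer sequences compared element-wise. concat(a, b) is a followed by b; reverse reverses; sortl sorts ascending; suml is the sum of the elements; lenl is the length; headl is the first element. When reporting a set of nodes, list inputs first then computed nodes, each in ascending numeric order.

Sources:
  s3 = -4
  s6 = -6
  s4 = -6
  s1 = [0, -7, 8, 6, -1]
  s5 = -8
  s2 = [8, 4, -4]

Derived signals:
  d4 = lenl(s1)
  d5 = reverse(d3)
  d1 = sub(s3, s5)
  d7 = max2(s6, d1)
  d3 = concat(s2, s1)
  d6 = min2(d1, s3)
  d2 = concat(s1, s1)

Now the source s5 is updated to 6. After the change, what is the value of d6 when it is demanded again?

First evaluation (everything demanded from the output):
  d1 = sub(-4, -8) = 4
  d6 = min2(4, -4) = -4

Propagation after the edit:
  d1: runs — s5 -8->6; result -10.
  d6: runs — d1 4->-10; result -10.

New value of d6: -10.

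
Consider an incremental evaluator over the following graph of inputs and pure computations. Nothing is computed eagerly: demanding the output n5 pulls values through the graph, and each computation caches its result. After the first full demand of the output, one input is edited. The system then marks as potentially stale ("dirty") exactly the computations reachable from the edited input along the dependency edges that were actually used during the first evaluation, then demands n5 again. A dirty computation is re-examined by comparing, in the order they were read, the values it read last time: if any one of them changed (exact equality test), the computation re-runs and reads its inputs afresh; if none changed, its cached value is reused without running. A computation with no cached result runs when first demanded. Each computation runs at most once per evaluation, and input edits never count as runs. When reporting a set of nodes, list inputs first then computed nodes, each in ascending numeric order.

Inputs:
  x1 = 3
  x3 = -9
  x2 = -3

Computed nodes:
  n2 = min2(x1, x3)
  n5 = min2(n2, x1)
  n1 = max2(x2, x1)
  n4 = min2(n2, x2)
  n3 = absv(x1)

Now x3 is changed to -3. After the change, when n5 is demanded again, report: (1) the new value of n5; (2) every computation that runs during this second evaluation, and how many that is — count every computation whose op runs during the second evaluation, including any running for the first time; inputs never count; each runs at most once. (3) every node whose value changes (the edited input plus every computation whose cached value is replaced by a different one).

n5 now evaluates to -3.
Run set: n2, n5 (2 run).
Changed values: x3, n2, n5.

Initial pass — values computed on the first demand:
  n2 = min2(3, -9) = -9
  n5 = min2(-9, 3) = -9

Second demand — change propagation:
  n2: re-runs because x3 -9->-3; new result -3.
  n5: re-runs because n2 -9->-3; new result -3.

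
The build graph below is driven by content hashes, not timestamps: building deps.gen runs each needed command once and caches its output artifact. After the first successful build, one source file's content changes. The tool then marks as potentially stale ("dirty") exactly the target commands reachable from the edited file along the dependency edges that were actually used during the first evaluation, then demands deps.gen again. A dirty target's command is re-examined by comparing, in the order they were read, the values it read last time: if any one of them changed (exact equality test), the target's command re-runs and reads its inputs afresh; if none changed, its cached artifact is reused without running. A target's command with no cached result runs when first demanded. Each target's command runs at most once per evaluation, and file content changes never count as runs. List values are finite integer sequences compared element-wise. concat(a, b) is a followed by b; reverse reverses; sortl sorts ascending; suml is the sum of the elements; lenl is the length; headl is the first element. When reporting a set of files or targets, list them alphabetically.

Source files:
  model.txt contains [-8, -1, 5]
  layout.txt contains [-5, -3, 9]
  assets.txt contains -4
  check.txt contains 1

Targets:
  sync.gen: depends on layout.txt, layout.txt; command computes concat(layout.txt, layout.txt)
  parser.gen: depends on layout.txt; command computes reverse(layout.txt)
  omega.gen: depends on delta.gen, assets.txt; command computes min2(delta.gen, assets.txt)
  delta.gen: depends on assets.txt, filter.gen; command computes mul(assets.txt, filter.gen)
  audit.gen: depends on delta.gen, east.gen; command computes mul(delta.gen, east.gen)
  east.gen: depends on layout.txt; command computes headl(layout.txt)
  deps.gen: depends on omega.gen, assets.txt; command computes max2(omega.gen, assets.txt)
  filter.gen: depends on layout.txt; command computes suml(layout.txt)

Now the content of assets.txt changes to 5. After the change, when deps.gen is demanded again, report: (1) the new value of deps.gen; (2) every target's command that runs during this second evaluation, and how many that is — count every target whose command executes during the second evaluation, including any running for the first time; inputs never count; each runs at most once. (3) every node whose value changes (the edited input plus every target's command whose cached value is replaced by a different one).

Initial pass — values computed on the first demand:
  filter.gen = suml([-5, -3, 9]) = 1
  delta.gen = mul(-4, 1) = -4
  omega.gen = min2(-4, -4) = -4
  deps.gen = max2(-4, -4) = -4

Second demand — change propagation:
  delta.gen: re-runs because assets.txt -4->5; new result 5.
  omega.gen: re-runs because delta.gen -4->5; assets.txt -4->5; new result 5.
  deps.gen: re-runs because omega.gen -4->5; assets.txt -4->5; new result 5.

deps.gen now evaluates to 5.
Run set: delta.gen, deps.gen, omega.gen (3 run).
Changed values: assets.txt, delta.gen, deps.gen, omega.gen.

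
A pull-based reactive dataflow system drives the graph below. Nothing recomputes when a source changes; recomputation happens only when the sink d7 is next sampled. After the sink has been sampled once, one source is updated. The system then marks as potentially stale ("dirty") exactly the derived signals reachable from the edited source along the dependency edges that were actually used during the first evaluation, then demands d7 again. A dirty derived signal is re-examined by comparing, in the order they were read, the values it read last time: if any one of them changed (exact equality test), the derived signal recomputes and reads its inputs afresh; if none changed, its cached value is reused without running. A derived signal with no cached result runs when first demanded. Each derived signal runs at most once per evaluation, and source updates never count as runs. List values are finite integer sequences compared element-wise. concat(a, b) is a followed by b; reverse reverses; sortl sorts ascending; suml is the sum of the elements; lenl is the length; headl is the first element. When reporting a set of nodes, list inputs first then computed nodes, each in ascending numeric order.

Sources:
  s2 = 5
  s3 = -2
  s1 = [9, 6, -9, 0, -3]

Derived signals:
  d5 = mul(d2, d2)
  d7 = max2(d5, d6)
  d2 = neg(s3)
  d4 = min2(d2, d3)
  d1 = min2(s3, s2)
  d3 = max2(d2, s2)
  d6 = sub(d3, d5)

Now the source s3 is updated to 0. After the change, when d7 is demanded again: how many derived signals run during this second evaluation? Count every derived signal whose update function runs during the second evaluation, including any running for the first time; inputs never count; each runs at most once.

Derived signals that run: d2, d3, d5, d6, d7 — 5 in total.

First evaluation (everything demanded from the output):
  d2 = neg(-2) = 2
  d3 = max2(2, 5) = 5
  d5 = mul(2, 2) = 4
  d6 = sub(5, 4) = 1
  d7 = max2(4, 1) = 4

Propagation after the edit:
  d2: runs — s3 -2->0; result 0.
  d3: runs — d2 2->0; result 5 (same value as before).
  d5: runs — d2 2->0; d2 2->0; result 0.
  d6: runs — d5 4->0; result 5.
  d7: runs — d5 4->0; d6 1->5; result 5.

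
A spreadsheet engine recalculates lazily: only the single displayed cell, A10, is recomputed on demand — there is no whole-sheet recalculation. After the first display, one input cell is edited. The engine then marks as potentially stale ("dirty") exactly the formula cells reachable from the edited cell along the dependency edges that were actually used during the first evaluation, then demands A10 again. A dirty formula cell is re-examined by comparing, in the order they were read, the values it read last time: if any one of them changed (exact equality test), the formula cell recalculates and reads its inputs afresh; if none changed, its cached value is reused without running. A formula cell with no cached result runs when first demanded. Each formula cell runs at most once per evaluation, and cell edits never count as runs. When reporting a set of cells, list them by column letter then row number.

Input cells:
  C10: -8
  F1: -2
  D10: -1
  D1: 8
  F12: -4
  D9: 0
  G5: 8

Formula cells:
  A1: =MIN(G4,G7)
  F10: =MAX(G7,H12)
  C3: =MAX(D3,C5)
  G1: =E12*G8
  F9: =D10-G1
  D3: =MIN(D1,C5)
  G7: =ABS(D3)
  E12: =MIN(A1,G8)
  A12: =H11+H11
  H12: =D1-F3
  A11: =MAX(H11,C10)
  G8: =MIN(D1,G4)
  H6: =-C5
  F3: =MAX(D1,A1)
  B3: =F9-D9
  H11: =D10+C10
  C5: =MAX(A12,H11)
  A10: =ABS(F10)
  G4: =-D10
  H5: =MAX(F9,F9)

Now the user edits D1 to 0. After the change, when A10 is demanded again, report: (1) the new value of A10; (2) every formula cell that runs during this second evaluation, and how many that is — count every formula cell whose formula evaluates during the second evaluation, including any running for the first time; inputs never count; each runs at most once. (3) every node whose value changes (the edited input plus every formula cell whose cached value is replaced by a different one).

First evaluation (everything demanded from the output):
  G4 = -(-1) = 1
  H11 = -1 + -8 = -9
  A12 = -9 + -9 = -18
  C5 = MAX(-18, -9) = -9
  D3 = MIN(8, -9) = -9
  G7 = ABS(-9) = 9
  A1 = MIN(1, 9) = 1
  F3 = MAX(8, 1) = 8
  H12 = 8 - 8 = 0
  F10 = MAX(9, 0) = 9
  A10 = ABS(9) = 9

Propagation after the edit:
  D3: runs — D1 8->0; result -9 (same value as before).
  G7: checked — values it read are unchanged (D3 unchanged); reused cached 9 without running.
  A1: checked — values it read are unchanged (G4 unchanged, G7 unchanged); reused cached 1 without running.
  F3: runs — D1 8->0; result 1.
  H12: runs — D1 8->0; F3 8->1; result -1.
  F10: runs — H12 0->-1; result 9 (same value as before).
  A10: checked — values it read are unchanged (F10 unchanged); reused cached 9 without running.

Key observation: the cutoff stops propagation at G7 — its inputs' values are unchanged, so it reuses its cache.

New value of A10: 9.
Formula cells that run: D3, F3, F10, H12 — 4 in total.
Values that change: D1, F3, H12.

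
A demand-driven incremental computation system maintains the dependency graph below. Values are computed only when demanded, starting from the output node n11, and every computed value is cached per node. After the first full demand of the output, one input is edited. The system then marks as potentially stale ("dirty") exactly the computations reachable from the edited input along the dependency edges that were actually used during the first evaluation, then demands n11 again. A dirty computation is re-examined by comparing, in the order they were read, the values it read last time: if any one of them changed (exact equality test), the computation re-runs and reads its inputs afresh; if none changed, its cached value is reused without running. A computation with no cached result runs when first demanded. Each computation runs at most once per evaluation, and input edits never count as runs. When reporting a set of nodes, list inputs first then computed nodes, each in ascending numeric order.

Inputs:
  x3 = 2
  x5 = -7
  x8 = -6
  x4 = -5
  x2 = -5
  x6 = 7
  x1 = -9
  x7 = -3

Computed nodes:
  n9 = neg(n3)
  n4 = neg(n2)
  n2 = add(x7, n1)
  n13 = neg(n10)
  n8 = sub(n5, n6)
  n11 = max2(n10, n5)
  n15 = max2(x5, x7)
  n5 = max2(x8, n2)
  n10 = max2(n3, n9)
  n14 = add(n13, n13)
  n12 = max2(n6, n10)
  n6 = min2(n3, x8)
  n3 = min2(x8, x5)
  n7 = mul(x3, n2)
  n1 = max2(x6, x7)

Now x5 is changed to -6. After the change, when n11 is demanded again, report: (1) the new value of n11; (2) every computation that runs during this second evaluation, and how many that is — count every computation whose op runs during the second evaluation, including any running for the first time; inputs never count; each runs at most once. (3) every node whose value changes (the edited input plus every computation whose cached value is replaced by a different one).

First evaluation (everything demanded from the output):
  n1 = max2(7, -3) = 7
  n2 = add(-3, 7) = 4
  n3 = min2(-6, -7) = -7
  n5 = max2(-6, 4) = 4
  n9 = neg(-7) = 7
  n10 = max2(-7, 7) = 7
  n11 = max2(7, 4) = 7

Propagation after the edit:
  n3: runs — x5 -7->-6; result -6.
  n9: runs — n3 -7->-6; result 6.
  n10: runs — n3 -7->-6; n9 7->6; result 6.
  n11: runs — n10 7->6; result 6.

New value of n11: 6.
Computations that run: n3, n9, n10, n11 — 4 in total.
Values that change: x5, n3, n9, n10, n11.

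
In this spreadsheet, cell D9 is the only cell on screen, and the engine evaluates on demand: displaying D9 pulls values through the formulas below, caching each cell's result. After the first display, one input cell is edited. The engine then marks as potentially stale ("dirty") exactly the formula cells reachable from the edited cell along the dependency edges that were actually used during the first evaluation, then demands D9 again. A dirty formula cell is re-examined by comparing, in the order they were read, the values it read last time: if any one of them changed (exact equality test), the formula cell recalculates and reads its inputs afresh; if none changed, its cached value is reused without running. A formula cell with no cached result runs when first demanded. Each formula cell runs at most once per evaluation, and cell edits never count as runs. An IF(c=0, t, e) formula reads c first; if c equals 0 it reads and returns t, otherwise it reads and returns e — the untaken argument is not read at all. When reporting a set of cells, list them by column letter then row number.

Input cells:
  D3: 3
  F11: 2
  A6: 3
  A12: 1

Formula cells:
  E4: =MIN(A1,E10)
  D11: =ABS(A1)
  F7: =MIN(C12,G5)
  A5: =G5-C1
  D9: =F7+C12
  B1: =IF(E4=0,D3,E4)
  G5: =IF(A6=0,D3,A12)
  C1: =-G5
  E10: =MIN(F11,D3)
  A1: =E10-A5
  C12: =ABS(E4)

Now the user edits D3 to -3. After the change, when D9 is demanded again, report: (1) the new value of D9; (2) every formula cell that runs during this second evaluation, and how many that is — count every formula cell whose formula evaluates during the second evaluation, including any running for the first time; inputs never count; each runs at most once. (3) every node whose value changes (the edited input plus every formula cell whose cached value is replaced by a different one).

Initial pass — values computed on the first demand:
  E10 = MIN(2, 3) = 2
  G5 = IF(A6=0: A6=3 -> else branch A12) = 1
  C1 = -(1) = -1
  A5 = 1 - -1 = 2
  A1 = 2 - 2 = 0
  E4 = MIN(0, 2) = 0
  C12 = ABS(0) = 0
  F7 = MIN(0, 1) = 0
  D9 = 0 + 0 = 0

Second demand — change propagation:
  E10: re-runs because D3 3->-3; new result -3.
  A1: re-runs because E10 2->-3; new result -5.
  E4: re-runs because A1 0->-5; E10 2->-3; new result -5.
  C12: re-runs because E4 0->-5; new result 5.
  F7: re-runs because C12 0->5; new result 1.
  D9: re-runs because F7 0->1; C12 0->5; new result 6.

D9 now evaluates to 6.
Run set: A1, C12, D9, E4, E10, F7 (6 run).
Changed values: A1, C12, D3, D9, E4, E10, F7.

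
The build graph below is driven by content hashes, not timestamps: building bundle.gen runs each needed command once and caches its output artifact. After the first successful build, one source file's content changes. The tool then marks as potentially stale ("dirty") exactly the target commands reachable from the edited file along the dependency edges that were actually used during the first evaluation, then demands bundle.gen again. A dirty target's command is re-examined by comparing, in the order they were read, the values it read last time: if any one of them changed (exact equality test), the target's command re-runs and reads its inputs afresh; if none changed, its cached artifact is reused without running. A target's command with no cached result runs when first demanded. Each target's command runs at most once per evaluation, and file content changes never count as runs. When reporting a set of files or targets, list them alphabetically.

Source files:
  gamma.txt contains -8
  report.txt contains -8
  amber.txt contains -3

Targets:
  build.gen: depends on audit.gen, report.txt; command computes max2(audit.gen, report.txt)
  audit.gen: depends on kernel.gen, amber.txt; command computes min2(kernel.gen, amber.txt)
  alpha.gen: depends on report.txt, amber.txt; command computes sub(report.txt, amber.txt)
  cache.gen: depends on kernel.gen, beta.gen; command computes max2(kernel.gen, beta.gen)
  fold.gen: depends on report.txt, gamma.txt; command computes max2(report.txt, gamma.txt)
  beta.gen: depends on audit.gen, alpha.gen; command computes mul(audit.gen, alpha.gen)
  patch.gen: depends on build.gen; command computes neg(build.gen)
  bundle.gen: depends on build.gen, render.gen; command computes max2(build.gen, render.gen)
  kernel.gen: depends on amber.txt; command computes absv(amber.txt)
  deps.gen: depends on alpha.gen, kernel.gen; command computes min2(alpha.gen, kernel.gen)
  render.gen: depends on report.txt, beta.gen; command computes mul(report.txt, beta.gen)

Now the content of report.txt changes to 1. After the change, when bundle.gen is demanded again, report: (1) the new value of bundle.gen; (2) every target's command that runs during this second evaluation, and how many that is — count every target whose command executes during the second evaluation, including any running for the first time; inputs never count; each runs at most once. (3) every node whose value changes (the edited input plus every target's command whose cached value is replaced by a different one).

Initial pass — values computed on the first demand:
  alpha.gen = sub(-8, -3) = -5
  kernel.gen = absv(-3) = 3
  audit.gen = min2(3, -3) = -3
  beta.gen = mul(-3, -5) = 15
  build.gen = max2(-3, -8) = -3
  render.gen = mul(-8, 15) = -120
  bundle.gen = max2(-3, -120) = -3

Second demand — change propagation:
  alpha.gen: re-runs because report.txt -8->1; new result 4.
  beta.gen: re-runs because alpha.gen -5->4; new result -12.
  build.gen: re-runs because report.txt -8->1; new result 1.
  render.gen: re-runs because report.txt -8->1; beta.gen 15->-12; new result -12.
  bundle.gen: re-runs because build.gen -3->1; render.gen -120->-12; new result 1.

bundle.gen now evaluates to 1.
Run set: alpha.gen, beta.gen, build.gen, bundle.gen, render.gen (5 run).
Changed values: alpha.gen, beta.gen, build.gen, bundle.gen, render.gen, report.txt.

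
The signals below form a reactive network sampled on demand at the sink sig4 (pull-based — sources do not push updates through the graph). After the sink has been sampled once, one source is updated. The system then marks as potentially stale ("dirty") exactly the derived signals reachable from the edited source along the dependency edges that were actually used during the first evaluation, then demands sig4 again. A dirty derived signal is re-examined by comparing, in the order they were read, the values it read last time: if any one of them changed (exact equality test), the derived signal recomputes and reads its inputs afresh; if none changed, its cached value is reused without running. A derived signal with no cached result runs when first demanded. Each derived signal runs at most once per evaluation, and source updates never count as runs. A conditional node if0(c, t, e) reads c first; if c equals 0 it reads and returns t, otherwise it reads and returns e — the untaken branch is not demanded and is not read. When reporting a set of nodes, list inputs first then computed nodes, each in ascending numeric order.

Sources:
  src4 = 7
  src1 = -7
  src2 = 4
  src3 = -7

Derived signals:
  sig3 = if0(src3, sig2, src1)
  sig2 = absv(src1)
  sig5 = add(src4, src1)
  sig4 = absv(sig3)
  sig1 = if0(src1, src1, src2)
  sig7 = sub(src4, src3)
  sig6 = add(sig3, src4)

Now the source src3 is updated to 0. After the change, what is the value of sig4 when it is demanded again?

Initial pass — values computed on the first demand:
  sig3 = if0(src3=-7 -> else branch src1) = -7
  sig4 = absv(-7) = 7

Second demand — change propagation:
  sig2: newly demanded (no cache) — executes and yields 7.
  sig3: re-runs because src3 -7->0; new result 7.
  sig4: re-runs because sig3 -7->7; new result 7 (unchanged).

The important point: the flipped condition pulls in fresh nodes; sig2 runs for the first time.

sig4 now evaluates to 7.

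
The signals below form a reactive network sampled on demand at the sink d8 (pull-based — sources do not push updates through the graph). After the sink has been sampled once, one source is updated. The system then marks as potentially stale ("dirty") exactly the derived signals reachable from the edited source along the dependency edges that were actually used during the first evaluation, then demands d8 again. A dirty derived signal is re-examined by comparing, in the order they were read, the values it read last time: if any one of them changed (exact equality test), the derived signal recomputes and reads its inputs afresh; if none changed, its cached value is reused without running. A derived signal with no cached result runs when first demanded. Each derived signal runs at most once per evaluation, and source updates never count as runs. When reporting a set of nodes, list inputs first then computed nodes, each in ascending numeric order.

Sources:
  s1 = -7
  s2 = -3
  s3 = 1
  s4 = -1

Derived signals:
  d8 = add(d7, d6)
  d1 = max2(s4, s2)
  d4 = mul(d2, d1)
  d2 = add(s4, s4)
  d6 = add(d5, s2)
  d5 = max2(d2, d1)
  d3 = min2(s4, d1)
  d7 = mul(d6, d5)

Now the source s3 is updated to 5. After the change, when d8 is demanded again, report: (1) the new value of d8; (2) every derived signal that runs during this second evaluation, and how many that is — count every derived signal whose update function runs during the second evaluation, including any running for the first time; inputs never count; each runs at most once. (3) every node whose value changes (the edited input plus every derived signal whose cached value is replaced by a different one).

d8 now evaluates to 0.
Run set: none (0 run).
Changed values: s3.
The important point: nothing the output needs ever reads s3, so the edit is invisible to it.

Initial pass — values computed on the first demand:
  d1 = max2(-1, -3) = -1
  d2 = add(-1, -1) = -2
  d5 = max2(-2, -1) = -1
  d6 = add(-1, -3) = -4
  d7 = mul(-4, -1) = 4
  d8 = add(4, -4) = 0

Second demand — change propagation:
  no demanded computation ever read s3, so the edit dirties nothing and nothing runs.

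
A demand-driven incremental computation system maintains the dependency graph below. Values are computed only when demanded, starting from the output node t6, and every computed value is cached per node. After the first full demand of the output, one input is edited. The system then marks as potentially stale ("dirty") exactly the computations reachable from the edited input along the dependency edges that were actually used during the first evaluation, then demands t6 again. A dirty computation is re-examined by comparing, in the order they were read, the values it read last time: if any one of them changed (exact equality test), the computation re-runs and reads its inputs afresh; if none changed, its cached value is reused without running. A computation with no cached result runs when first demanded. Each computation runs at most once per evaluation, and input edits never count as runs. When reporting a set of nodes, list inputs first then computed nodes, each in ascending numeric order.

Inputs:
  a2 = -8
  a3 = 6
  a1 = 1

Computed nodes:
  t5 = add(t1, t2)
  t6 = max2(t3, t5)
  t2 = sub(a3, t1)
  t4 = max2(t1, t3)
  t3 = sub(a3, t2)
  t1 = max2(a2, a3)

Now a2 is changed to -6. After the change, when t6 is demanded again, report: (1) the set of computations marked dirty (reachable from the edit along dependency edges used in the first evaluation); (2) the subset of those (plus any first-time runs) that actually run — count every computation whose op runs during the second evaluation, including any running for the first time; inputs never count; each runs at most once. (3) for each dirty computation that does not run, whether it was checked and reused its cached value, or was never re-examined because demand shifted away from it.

Marked dirty: t1, t2, t3, t5, t6.
Computations that run: t1 — 1 in total.
Checked but reused from cache: t2, t3, t5, t6.
Key observation: the change is absorbed at t1 — it re-runs but produces the same value, and the output's value is unchanged.

First evaluation (everything demanded from the output):
  t1 = max2(-8, 6) = 6
  t2 = sub(6, 6) = 0
  t3 = sub(6, 0) = 6
  t5 = add(6, 0) = 6
  t6 = max2(6, 6) = 6

Propagation after the edit:
  t1: runs — a2 -8->-6; result 6 (same value as before).
  t2: checked — values it read are unchanged (a3 unchanged, t1 unchanged); reused cached 0 without running.
  t3: checked — values it read are unchanged (a3 unchanged, t2 unchanged); reused cached 6 without running.
  t5: checked — values it read are unchanged (t1 unchanged, t2 unchanged); reused cached 6 without running.
  t6: checked — values it read are unchanged (t3 unchanged, t5 unchanged); reused cached 6 without running.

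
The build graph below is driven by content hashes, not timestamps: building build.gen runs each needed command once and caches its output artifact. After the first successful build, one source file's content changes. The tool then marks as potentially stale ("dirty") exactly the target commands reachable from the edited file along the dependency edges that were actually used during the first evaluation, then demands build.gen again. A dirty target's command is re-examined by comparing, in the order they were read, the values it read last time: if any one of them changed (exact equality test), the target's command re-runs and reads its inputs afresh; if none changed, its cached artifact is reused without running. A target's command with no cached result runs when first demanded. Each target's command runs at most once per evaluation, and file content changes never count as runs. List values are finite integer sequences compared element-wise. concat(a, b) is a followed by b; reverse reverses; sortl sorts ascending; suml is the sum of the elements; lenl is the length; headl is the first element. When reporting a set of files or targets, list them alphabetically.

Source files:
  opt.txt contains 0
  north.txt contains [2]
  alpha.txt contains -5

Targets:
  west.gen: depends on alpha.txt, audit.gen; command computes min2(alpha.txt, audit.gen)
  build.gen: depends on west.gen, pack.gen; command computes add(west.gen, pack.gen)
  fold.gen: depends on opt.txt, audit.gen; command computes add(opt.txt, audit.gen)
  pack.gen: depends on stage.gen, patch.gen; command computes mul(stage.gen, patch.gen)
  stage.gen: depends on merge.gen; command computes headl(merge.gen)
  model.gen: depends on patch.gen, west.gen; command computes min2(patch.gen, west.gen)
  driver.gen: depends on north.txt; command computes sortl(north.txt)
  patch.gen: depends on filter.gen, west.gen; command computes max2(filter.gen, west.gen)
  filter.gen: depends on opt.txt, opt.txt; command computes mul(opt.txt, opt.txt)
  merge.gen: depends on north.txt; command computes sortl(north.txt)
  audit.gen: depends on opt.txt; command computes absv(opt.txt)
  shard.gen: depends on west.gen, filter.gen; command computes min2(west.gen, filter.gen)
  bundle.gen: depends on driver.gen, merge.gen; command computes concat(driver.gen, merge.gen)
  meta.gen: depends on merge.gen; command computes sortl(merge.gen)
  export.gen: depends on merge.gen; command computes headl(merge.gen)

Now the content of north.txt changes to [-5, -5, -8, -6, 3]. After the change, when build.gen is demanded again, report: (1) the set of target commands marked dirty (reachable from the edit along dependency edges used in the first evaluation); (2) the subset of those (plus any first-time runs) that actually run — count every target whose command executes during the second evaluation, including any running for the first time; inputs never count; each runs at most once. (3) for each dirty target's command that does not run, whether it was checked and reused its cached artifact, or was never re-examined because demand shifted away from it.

Dirty set: build.gen, merge.gen, pack.gen, stage.gen.
Run set: merge.gen, pack.gen, stage.gen (3 run).
Re-examined without running (cache reused): build.gen.
The important point: pack.gen recomputes to an identical value, and the output ends up unchanged.

Initial pass — values computed on the first demand:
  audit.gen = absv(0) = 0
  filter.gen = mul(0, 0) = 0
  merge.gen = sortl([2]) = [2]
  stage.gen = headl([2]) = 2
  west.gen = min2(-5, 0) = -5
  patch.gen = max2(0, -5) = 0
  pack.gen = mul(2, 0) = 0
  build.gen = add(-5, 0) = -5

Second demand — change propagation:
  merge.gen: re-runs because north.txt [2]->[-5, -5, -8, -6, 3]; new result [-8, -6, -5, -5, 3].
  stage.gen: re-runs because merge.gen [2]->[-8, -6, -5, -5, 3]; new result -8.
  pack.gen: re-runs because stage.gen 2->-8; new result 0 (unchanged).
  build.gen: re-examined; everything it read last time is the same (west.gen unchanged, pack.gen unchanged) — cache -5 kept, no run.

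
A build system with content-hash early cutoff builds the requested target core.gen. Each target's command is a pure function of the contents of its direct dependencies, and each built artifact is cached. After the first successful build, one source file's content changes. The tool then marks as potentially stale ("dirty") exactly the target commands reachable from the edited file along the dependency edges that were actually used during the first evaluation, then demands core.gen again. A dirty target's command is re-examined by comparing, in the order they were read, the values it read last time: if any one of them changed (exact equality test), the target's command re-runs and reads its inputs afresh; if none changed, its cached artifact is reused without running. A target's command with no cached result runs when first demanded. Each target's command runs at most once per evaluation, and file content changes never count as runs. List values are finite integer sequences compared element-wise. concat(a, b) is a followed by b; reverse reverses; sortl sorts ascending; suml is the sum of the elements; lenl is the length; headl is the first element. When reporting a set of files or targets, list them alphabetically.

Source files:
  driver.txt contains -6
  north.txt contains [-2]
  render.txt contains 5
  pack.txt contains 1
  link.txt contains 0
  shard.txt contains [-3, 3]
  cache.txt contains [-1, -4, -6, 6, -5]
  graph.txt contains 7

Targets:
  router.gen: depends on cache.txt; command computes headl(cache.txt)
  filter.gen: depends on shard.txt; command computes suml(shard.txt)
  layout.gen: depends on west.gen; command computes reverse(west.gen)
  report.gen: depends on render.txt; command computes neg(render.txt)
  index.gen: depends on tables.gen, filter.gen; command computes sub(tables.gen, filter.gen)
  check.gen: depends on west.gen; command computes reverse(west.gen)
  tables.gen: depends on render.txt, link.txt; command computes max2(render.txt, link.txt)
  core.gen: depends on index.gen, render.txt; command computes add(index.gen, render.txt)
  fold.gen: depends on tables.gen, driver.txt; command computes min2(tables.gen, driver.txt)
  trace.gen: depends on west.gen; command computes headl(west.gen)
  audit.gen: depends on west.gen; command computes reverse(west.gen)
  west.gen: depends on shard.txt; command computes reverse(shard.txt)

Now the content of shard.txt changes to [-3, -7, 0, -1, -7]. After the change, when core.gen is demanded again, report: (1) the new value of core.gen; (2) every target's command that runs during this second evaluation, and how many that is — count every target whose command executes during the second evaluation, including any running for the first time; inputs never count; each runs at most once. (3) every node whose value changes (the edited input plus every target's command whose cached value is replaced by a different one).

New value of core.gen: 28.
Target commands that run: core.gen, filter.gen, index.gen — 3 in total.
Values that change: core.gen, filter.gen, index.gen, shard.txt.

First evaluation (everything demanded from the output):
  filter.gen = suml([-3, 3]) = 0
  tables.gen = max2(5, 0) = 5
  index.gen = sub(5, 0) = 5
  core.gen = add(5, 5) = 10

Propagation after the edit:
  filter.gen: runs — shard.txt [-3, 3]->[-3, -7, 0, -1, -7]; result -18.
  index.gen: runs — filter.gen 0->-18; result 23.
  core.gen: runs — index.gen 5->23; result 28.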